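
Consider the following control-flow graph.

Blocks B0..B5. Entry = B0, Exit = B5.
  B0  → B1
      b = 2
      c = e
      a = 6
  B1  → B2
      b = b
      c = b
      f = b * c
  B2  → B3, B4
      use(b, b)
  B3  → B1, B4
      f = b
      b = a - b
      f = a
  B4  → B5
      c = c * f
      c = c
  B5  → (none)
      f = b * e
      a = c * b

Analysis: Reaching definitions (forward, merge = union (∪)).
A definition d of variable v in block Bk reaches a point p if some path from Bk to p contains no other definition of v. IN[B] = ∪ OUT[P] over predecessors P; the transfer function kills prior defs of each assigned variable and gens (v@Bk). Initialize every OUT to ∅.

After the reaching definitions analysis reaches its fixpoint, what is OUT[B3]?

Per-block solution:
  B0:  IN={}  OUT={a@B0, b@B0, c@B0}
  B1:  IN={a@B0, b@B0, b@B3, c@B0, c@B1, f@B3}  OUT={a@B0, b@B1, c@B1, f@B1}
  B2:  IN={a@B0, b@B1, c@B1, f@B1}  OUT={a@B0, b@B1, c@B1, f@B1}
  B3:  IN={a@B0, b@B1, c@B1, f@B1}  OUT={a@B0, b@B3, c@B1, f@B3}
  B4:  IN={a@B0, b@B1, b@B3, c@B1, f@B1, f@B3}  OUT={a@B0, b@B1, b@B3, c@B4, f@B1, f@B3}
  B5:  IN={a@B0, b@B1, b@B3, c@B4, f@B1, f@B3}  OUT={a@B5, b@B1, b@B3, c@B4, f@B5}

Merge at B3: IN[B3] = OUT[B2] = {a@B0, b@B1, c@B1, f@B1}
Applying B3's transfer function to that IN value gives OUT[B3] (row B3 above).

Answer: {a@B0, b@B3, c@B1, f@B3}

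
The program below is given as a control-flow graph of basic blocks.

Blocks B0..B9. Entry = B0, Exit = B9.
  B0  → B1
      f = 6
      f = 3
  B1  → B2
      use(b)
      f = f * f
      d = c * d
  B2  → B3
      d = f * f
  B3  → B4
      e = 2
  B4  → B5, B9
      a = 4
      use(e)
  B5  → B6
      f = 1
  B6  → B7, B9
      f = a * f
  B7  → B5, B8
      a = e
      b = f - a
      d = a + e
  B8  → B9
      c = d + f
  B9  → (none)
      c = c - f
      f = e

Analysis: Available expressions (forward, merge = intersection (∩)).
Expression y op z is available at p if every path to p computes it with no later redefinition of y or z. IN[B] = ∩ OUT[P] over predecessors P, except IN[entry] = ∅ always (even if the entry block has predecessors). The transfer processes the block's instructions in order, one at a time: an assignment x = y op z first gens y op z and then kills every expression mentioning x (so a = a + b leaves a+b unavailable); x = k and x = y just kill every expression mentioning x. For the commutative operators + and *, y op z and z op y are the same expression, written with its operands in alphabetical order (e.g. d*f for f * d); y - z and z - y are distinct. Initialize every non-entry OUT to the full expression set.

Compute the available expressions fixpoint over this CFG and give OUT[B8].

Converged values:
  B0:   IN={}   OUT={}
  B1:   IN={}   OUT={}
  B2:   IN={}   OUT={f*f}
  B3:   IN={f*f}   OUT={f*f}
  B4:   IN={f*f}   OUT={f*f}
  B5:   IN={}   OUT={}
  B6:   IN={}   OUT={}
  B7:   IN={}   OUT={a+e, f-a}
  B8:   IN={a+e, f-a}   OUT={a+e, d+f, f-a}
  B9:   IN={}   OUT={}

Merge at B8: IN[B8] = OUT[B7] = {a+e, f-a}
Applying B8's transfer function to that IN value gives OUT[B8] (row B8 above).

Answer: {a+e, d+f, f-a}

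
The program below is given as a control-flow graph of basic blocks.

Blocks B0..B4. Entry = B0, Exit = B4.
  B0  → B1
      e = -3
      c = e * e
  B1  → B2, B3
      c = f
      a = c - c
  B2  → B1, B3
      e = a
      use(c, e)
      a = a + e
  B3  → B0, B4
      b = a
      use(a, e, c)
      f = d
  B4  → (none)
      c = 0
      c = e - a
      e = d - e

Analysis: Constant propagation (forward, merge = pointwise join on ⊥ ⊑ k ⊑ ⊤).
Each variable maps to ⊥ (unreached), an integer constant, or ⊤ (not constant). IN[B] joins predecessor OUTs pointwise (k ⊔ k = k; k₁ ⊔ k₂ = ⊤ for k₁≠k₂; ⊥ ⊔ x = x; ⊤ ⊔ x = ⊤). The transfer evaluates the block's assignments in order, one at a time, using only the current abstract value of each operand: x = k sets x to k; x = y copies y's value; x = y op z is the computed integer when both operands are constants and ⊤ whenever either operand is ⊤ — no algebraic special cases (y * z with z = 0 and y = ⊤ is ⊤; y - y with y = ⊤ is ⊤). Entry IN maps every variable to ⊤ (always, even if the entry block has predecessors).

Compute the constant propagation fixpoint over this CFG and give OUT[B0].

Per-block solution:
  B0:  IN=(all ⊤)  OUT={c:9, e:-3; rest ⊤}
  B1:  IN=(all ⊤)  OUT=(all ⊤)
  B2:  IN=(all ⊤)  OUT=(all ⊤)
  B3:  IN=(all ⊤)  OUT=(all ⊤)
  B4:  IN=(all ⊤)  OUT=(all ⊤)

Merge at B0 (entry node, so the boundary value (all ⊤) is joined with the incoming edge(s)): IN[B0] = (all ⊤) ⊔ OUT[B3] = {a: ⊤, b: ⊤, c: ⊤, d: ⊤, e: ⊤, f: ⊤}
Applying B0's transfer function to that IN value gives OUT[B0] (row B0 above).

Answer: {a: ⊤, b: ⊤, c: 9, d: ⊤, e: -3, f: ⊤}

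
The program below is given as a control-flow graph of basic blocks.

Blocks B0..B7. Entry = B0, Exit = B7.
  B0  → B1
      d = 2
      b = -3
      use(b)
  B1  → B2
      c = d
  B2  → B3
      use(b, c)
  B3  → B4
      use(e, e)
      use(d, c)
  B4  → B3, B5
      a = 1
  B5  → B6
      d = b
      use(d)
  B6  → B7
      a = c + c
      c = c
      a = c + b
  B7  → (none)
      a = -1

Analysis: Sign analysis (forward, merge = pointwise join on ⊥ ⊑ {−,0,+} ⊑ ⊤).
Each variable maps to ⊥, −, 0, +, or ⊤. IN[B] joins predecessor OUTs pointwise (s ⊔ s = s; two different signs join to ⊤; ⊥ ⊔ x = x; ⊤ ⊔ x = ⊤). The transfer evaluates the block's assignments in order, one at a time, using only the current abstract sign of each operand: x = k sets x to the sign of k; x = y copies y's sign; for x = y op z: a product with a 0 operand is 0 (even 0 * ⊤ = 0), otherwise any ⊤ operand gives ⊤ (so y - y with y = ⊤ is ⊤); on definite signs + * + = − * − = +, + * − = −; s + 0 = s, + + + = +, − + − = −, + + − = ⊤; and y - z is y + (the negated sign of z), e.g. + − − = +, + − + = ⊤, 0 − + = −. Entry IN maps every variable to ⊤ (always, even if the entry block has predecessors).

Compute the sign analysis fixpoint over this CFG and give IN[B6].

Per-block solution:
  B0:  IN=(all ⊤)  OUT={b:-, d:+; rest ⊤}
  B1:  IN={b:-, d:+; rest ⊤}  OUT={b:-, c:+, d:+; rest ⊤}
  B2:  IN={b:-, c:+, d:+; rest ⊤}  OUT={b:-, c:+, d:+; rest ⊤}
  B3:  IN={b:-, c:+, d:+; rest ⊤}  OUT={b:-, c:+, d:+; rest ⊤}
  B4:  IN={b:-, c:+, d:+; rest ⊤}  OUT={a:+, b:-, c:+, d:+; rest ⊤}
  B5:  IN={a:+, b:-, c:+, d:+; rest ⊤}  OUT={a:+, b:-, c:+, d:-; rest ⊤}
  B6:  IN={a:+, b:-, c:+, d:-; rest ⊤}  OUT={b:-, c:+, d:-; rest ⊤}
  B7:  IN={b:-, c:+, d:-; rest ⊤}  OUT={a:-, b:-, c:+, d:-; rest ⊤}

Merge at B6: IN[B6] = OUT[B5] = {a: +, b: -, c: +, d: -, e: ⊤, f: ⊤}

Answer: {a: +, b: -, c: +, d: -, e: ⊤, f: ⊤}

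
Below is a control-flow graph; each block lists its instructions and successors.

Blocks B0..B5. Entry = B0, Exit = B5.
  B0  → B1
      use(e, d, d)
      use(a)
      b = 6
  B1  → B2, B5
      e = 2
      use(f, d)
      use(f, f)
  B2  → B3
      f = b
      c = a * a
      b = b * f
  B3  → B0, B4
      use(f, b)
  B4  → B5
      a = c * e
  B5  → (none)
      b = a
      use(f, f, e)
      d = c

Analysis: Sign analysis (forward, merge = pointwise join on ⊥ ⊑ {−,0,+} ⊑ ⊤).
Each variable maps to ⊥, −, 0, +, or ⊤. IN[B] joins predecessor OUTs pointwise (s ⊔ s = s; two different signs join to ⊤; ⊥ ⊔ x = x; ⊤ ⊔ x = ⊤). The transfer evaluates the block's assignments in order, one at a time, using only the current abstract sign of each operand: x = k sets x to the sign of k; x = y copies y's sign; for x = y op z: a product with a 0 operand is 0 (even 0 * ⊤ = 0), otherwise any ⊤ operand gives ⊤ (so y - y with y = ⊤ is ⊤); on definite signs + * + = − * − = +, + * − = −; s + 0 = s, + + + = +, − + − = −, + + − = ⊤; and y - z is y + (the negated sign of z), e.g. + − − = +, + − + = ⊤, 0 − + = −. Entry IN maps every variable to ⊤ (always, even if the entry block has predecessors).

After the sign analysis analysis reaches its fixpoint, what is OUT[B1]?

Answer: {a: ⊤, b: +, c: ⊤, d: ⊤, e: +, f: ⊤}

Working:
Converged values:
  B0:  IN=(all ⊤)  OUT={b:+; rest ⊤}
  B1:  IN={b:+; rest ⊤}  OUT={b:+, e:+; rest ⊤}
  B2:  IN={b:+, e:+; rest ⊤}  OUT={b:+, e:+, f:+; rest ⊤}
  B3:  IN={b:+, e:+, f:+; rest ⊤}  OUT={b:+, e:+, f:+; rest ⊤}
  B4:  IN={b:+, e:+, f:+; rest ⊤}  OUT={b:+, e:+, f:+; rest ⊤}
  B5:  IN={b:+, e:+; rest ⊤}  OUT={e:+; rest ⊤}

Merge at B1: IN[B1] = OUT[B0] = {a: ⊤, b: +, c: ⊤, d: ⊤, e: ⊤, f: ⊤}
Applying B1's transfer function to that IN value gives OUT[B1] (row B1 above).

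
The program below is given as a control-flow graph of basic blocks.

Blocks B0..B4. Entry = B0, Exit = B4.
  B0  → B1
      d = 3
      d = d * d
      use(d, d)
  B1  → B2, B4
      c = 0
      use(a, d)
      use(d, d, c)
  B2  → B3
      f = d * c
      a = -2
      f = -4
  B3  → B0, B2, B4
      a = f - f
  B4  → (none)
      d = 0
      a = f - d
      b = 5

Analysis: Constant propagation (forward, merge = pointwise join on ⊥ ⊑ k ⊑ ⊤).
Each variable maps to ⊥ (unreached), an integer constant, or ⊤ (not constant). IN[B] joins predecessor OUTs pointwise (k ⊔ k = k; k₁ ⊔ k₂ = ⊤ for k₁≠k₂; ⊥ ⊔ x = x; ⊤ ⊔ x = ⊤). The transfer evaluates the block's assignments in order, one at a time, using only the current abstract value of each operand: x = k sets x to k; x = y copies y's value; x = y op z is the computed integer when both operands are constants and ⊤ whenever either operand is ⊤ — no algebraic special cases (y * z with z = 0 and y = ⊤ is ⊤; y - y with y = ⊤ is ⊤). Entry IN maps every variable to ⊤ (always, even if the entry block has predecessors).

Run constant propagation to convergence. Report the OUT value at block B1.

Answer: {a: ⊤, b: ⊤, c: 0, d: 9, e: ⊤, f: ⊤}

Derivation:
Converged values:
  B0: | IN=(all ⊤) | OUT={d:9; rest ⊤}
  B1: | IN={d:9; rest ⊤} | OUT={c:0, d:9; rest ⊤}
  B2: | IN={c:0, d:9; rest ⊤} | OUT={a:-2, c:0, d:9, f:-4; rest ⊤}
  B3: | IN={a:-2, c:0, d:9, f:-4; rest ⊤} | OUT={a:0, c:0, d:9, f:-4; rest ⊤}
  B4: | IN={c:0, d:9; rest ⊤} | OUT={b:5, c:0, d:0; rest ⊤}

Merge at B1: IN[B1] = OUT[B0] = {a: ⊤, b: ⊤, c: ⊤, d: 9, e: ⊤, f: ⊤}
Applying B1's transfer function to that IN value gives OUT[B1] (row B1 above).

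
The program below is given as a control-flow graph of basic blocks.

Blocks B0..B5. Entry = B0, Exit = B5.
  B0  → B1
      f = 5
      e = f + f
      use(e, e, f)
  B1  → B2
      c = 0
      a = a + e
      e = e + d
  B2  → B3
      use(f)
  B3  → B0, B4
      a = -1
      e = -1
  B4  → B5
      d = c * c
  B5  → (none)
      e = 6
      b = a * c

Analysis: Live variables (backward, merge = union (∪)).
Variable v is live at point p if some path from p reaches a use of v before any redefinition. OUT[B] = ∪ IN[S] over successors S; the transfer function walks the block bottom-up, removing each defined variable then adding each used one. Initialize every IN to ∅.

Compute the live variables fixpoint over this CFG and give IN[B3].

Converged values:
  B0:   IN={a, d}   OUT={a, d, e, f}
  B1:   IN={a, d, e, f}   OUT={c, d, f}
  B2:   IN={c, d, f}   OUT={c, d}
  B3:   IN={c, d}   OUT={a, c, d}
  B4:   IN={a, c}   OUT={a, c}
  B5:   IN={a, c}   OUT={}

Merge at B3: OUT[B3] = IN[B0] ⊔ IN[B4] = {a, c, d}
Applying B3's transfer function to that OUT value gives IN[B3] (row B3 above).

Answer: {c, d}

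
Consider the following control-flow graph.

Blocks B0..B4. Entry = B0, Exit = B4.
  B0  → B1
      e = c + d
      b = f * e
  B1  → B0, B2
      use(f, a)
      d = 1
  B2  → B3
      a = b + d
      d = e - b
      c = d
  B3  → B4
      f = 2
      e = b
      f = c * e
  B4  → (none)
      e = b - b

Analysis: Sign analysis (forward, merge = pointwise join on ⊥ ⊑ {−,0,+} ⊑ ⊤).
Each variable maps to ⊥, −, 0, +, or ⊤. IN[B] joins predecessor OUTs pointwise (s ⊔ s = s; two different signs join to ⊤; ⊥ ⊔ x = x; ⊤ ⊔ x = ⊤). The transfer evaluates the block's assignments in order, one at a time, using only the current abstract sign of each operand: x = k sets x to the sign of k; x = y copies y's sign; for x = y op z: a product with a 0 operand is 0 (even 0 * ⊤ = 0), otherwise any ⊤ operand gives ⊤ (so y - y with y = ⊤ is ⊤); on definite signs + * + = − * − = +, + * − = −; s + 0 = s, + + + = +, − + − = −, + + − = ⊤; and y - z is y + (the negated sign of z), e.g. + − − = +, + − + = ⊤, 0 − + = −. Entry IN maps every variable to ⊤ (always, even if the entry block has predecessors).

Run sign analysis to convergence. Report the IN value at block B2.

Answer: {a: ⊤, b: ⊤, c: ⊤, d: +, e: ⊤, f: ⊤}

Working:
Fixpoint table:
  B0: | IN=(all ⊤) | OUT=(all ⊤)
  B1: | IN=(all ⊤) | OUT={d:+; rest ⊤}
  B2: | IN={d:+; rest ⊤} | OUT=(all ⊤)
  B3: | IN=(all ⊤) | OUT=(all ⊤)
  B4: | IN=(all ⊤) | OUT=(all ⊤)

Merge at B2: IN[B2] = OUT[B1] = {a: ⊤, b: ⊤, c: ⊤, d: +, e: ⊤, f: ⊤}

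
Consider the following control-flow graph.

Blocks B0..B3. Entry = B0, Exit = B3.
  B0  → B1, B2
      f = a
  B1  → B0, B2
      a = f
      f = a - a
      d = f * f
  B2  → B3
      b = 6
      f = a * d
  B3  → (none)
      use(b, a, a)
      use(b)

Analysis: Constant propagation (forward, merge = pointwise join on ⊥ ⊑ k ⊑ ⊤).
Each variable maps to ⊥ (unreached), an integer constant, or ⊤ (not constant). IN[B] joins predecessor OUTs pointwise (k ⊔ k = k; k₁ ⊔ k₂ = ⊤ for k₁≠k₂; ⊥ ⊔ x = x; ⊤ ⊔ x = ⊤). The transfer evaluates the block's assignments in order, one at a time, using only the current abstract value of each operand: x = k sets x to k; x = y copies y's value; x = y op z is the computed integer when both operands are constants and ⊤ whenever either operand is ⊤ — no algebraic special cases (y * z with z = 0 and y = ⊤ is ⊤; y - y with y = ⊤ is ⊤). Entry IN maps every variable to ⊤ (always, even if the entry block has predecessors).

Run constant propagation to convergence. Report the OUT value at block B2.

Per-block solution:
  B0: | IN=(all ⊤) | OUT=(all ⊤)
  B1: | IN=(all ⊤) | OUT=(all ⊤)
  B2: | IN=(all ⊤) | OUT={b:6; rest ⊤}
  B3: | IN={b:6; rest ⊤} | OUT={b:6; rest ⊤}

Merge at B2: IN[B2] = OUT[B0] ⊔ OUT[B1] = {a: ⊤, b: ⊤, c: ⊤, d: ⊤, e: ⊤, f: ⊤}
Applying B2's transfer function to that IN value gives OUT[B2] (row B2 above).

Answer: {a: ⊤, b: 6, c: ⊤, d: ⊤, e: ⊤, f: ⊤}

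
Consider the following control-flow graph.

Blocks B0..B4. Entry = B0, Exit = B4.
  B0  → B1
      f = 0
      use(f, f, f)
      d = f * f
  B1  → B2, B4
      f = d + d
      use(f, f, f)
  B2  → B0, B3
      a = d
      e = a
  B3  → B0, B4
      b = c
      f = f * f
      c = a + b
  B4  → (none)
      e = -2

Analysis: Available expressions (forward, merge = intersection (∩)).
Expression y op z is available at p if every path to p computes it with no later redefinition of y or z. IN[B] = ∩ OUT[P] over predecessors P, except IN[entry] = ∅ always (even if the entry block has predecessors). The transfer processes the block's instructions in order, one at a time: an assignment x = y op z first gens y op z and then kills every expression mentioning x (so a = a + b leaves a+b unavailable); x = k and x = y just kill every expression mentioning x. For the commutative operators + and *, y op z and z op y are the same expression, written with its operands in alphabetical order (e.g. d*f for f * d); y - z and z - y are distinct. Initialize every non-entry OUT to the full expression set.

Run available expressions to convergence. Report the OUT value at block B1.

Per-block solution:
  B0: | IN={} | OUT={f*f}
  B1: | IN={f*f} | OUT={d+d}
  B2: | IN={d+d} | OUT={d+d}
  B3: | IN={d+d} | OUT={a+b, d+d}
  B4: | IN={d+d} | OUT={d+d}

Merge at B1: IN[B1] = OUT[B0] = {f*f}
Applying B1's transfer function to that IN value gives OUT[B1] (row B1 above).

Answer: {d+d}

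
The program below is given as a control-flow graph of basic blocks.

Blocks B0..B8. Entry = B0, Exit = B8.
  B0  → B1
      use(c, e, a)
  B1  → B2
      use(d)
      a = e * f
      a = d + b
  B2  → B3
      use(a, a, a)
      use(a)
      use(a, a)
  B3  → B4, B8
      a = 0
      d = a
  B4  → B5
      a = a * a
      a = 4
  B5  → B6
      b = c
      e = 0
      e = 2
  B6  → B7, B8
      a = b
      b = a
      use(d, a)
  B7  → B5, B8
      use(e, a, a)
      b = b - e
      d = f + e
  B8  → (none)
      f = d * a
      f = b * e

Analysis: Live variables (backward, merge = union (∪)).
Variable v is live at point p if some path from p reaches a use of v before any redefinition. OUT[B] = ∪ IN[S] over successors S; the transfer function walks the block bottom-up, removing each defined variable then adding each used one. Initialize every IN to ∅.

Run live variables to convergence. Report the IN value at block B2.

Converged values:
  B0: | IN={a, b, c, d, e, f} | OUT={b, c, d, e, f}
  B1: | IN={b, c, d, e, f} | OUT={a, b, c, e, f}
  B2: | IN={a, b, c, e, f} | OUT={b, c, e, f}
  B3: | IN={b, c, e, f} | OUT={a, b, c, d, e, f}
  B4: | IN={a, c, d, f} | OUT={c, d, f}
  B5: | IN={c, d, f} | OUT={b, c, d, e, f}
  B6: | IN={b, c, d, e, f} | OUT={a, b, c, d, e, f}
  B7: | IN={a, b, c, e, f} | OUT={a, b, c, d, e, f}
  B8: | IN={a, b, d, e} | OUT={}

Merge at B2: OUT[B2] = IN[B3] = {b, c, e, f}
Applying B2's transfer function to that OUT value gives IN[B2] (row B2 above).

Answer: {a, b, c, e, f}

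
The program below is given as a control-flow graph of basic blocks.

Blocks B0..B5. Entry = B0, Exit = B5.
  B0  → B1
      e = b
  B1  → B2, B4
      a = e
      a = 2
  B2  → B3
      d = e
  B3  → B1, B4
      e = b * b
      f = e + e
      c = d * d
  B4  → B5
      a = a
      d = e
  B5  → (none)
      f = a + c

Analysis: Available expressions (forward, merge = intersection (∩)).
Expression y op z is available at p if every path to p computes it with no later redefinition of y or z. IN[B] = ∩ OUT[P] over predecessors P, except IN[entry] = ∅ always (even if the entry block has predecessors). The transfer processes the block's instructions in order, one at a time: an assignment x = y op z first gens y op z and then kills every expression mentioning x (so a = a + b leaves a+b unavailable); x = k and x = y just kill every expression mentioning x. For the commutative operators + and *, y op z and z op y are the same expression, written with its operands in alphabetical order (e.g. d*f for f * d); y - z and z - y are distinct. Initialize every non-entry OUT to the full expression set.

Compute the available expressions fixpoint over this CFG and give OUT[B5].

Answer: {a+c}

Derivation:
Converged values:
  B0:  IN={}  OUT={}
  B1:  IN={}  OUT={}
  B2:  IN={}  OUT={}
  B3:  IN={}  OUT={b*b, d*d, e+e}
  B4:  IN={}  OUT={}
  B5:  IN={}  OUT={a+c}

Merge at B5: IN[B5] = OUT[B4] = {}
Applying B5's transfer function to that IN value gives OUT[B5] (row B5 above).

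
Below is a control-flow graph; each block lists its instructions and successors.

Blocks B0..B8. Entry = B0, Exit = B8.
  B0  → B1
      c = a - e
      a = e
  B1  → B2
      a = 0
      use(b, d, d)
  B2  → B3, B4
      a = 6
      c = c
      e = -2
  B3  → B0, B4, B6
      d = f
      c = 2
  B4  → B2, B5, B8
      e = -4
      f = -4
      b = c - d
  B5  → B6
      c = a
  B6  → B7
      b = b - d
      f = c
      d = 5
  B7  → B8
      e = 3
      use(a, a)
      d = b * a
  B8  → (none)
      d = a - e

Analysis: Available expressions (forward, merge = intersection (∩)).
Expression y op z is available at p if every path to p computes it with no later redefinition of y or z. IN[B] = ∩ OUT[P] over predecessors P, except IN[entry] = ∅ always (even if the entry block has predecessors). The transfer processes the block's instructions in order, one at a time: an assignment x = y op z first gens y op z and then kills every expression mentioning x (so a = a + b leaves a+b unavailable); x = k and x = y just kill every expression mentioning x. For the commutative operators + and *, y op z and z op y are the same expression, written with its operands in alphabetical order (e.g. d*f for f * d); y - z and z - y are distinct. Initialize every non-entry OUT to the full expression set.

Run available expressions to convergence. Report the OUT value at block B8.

Fixpoint table:
  B0:  IN={}  OUT={}
  B1:  IN={}  OUT={}
  B2:  IN={}  OUT={}
  B3:  IN={}  OUT={}
  B4:  IN={}  OUT={c-d}
  B5:  IN={c-d}  OUT={}
  B6:  IN={}  OUT={}
  B7:  IN={}  OUT={a*b}
  B8:  IN={}  OUT={a-e}

Merge at B8: IN[B8] = OUT[B4] ∩ OUT[B7] = {}
Applying B8's transfer function to that IN value gives OUT[B8] (row B8 above).

Answer: {a-e}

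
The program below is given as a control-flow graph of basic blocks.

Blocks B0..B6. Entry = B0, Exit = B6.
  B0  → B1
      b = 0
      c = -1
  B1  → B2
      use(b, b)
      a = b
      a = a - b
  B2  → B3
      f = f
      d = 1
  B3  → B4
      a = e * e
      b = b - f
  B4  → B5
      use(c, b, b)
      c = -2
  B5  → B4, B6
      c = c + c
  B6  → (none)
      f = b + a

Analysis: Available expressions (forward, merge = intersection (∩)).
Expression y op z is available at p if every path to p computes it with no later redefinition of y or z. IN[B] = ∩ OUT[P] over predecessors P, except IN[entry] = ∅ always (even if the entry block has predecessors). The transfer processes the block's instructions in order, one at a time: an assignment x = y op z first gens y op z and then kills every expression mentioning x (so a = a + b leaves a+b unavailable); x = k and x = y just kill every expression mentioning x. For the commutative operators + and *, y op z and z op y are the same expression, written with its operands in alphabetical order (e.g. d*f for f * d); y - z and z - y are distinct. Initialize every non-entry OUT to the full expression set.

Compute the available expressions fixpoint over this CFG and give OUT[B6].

Converged values:
  B0: | IN={} | OUT={}
  B1: | IN={} | OUT={}
  B2: | IN={} | OUT={}
  B3: | IN={} | OUT={e*e}
  B4: | IN={e*e} | OUT={e*e}
  B5: | IN={e*e} | OUT={e*e}
  B6: | IN={e*e} | OUT={a+b, e*e}

Merge at B6: IN[B6] = OUT[B5] = {e*e}
Applying B6's transfer function to that IN value gives OUT[B6] (row B6 above).

Answer: {a+b, e*e}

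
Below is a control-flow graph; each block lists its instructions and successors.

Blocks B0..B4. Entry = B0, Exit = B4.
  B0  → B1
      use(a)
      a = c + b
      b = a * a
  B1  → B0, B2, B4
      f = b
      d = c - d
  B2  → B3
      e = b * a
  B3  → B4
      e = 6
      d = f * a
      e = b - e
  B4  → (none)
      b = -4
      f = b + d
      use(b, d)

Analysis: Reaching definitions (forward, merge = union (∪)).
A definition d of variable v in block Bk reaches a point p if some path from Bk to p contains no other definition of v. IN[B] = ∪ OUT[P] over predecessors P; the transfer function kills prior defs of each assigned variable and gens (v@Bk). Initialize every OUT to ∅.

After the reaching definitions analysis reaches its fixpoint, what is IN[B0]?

Answer: {a@B0, b@B0, d@B1, f@B1}

Working:
Fixpoint table:
  B0:   IN={a@B0, b@B0, d@B1, f@B1}   OUT={a@B0, b@B0, d@B1, f@B1}
  B1:   IN={a@B0, b@B0, d@B1, f@B1}   OUT={a@B0, b@B0, d@B1, f@B1}
  B2:   IN={a@B0, b@B0, d@B1, f@B1}   OUT={a@B0, b@B0, d@B1, e@B2, f@B1}
  B3:   IN={a@B0, b@B0, d@B1, e@B2, f@B1}   OUT={a@B0, b@B0, d@B3, e@B3, f@B1}
  B4:   IN={a@B0, b@B0, d@B1, d@B3, e@B3, f@B1}   OUT={a@B0, b@B4, d@B1, d@B3, e@B3, f@B4}

Merge at B0 (entry node, so the boundary value {} is joined with the incoming edge(s)): IN[B0] = {} ⊔ OUT[B1] = {a@B0, b@B0, d@B1, f@B1}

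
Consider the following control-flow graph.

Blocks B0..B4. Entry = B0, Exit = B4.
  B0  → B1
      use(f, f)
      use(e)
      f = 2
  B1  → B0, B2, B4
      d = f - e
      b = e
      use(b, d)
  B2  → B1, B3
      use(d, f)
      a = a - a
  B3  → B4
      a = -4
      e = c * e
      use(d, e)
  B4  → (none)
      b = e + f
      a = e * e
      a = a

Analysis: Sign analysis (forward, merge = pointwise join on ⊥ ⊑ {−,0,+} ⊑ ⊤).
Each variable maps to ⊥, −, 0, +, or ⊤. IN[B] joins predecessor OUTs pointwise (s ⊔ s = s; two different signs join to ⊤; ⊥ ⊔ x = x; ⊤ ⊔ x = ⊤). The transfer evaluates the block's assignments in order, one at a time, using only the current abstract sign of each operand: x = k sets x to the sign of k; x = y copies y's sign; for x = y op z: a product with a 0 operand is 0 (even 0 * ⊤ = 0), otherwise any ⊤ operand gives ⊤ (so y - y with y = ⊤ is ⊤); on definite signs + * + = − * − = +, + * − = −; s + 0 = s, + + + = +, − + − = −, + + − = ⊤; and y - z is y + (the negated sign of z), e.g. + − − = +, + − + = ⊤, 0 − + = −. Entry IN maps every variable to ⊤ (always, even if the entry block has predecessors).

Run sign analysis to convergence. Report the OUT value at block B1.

Answer: {a: ⊤, b: ⊤, c: ⊤, d: ⊤, e: ⊤, f: +}

Working:
Fixpoint table:
  B0:  IN=(all ⊤)  OUT={f:+; rest ⊤}
  B1:  IN={f:+; rest ⊤}  OUT={f:+; rest ⊤}
  B2:  IN={f:+; rest ⊤}  OUT={f:+; rest ⊤}
  B3:  IN={f:+; rest ⊤}  OUT={a:-, f:+; rest ⊤}
  B4:  IN={f:+; rest ⊤}  OUT={f:+; rest ⊤}

Merge at B1: IN[B1] = OUT[B0] ⊔ OUT[B2] = {a: ⊤, b: ⊤, c: ⊤, d: ⊤, e: ⊤, f: +}
Applying B1's transfer function to that IN value gives OUT[B1] (row B1 above).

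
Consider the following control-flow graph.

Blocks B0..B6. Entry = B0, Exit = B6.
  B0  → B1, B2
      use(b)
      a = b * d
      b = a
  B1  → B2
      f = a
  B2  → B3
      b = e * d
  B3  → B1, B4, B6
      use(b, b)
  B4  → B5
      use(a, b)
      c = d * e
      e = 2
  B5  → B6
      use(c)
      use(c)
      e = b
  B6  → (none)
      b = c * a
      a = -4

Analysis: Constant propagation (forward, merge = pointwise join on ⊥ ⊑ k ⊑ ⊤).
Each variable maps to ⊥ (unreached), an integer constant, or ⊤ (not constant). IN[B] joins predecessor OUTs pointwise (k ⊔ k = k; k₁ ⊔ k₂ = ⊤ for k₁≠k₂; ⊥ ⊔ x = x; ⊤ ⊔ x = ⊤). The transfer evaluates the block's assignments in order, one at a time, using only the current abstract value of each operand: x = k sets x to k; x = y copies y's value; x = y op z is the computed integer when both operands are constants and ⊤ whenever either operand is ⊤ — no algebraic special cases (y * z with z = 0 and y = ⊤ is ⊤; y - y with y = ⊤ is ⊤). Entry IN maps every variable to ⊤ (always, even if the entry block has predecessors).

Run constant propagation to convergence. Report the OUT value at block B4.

Answer: {a: ⊤, b: ⊤, c: ⊤, d: ⊤, e: 2, f: ⊤}

Trace:
Fixpoint table:
  B0: | IN=(all ⊤) | OUT=(all ⊤)
  B1: | IN=(all ⊤) | OUT=(all ⊤)
  B2: | IN=(all ⊤) | OUT=(all ⊤)
  B3: | IN=(all ⊤) | OUT=(all ⊤)
  B4: | IN=(all ⊤) | OUT={e:2; rest ⊤}
  B5: | IN={e:2; rest ⊤} | OUT=(all ⊤)
  B6: | IN=(all ⊤) | OUT={a:-4; rest ⊤}

Merge at B4: IN[B4] = OUT[B3] = {a: ⊤, b: ⊤, c: ⊤, d: ⊤, e: ⊤, f: ⊤}
Applying B4's transfer function to that IN value gives OUT[B4] (row B4 above).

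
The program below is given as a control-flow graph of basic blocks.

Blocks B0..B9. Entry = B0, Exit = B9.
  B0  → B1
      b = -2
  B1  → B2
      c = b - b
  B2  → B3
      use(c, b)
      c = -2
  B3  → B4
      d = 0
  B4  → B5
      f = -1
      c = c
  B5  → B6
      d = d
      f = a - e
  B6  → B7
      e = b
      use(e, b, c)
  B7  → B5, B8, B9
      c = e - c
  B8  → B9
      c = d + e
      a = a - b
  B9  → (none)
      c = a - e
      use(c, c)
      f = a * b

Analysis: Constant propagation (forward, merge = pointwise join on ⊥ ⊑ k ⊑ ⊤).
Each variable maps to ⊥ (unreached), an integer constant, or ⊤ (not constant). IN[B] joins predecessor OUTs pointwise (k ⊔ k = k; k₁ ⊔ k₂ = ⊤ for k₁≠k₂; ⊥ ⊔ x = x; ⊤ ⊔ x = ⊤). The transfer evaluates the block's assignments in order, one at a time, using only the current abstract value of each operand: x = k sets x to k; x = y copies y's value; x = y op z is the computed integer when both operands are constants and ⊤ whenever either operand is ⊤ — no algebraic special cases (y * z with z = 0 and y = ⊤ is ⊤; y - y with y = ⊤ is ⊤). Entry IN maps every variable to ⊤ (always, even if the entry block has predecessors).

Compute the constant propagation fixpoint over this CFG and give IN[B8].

Per-block solution:
  B0:   IN=(all ⊤)   OUT={b:-2; rest ⊤}
  B1:   IN={b:-2; rest ⊤}   OUT={b:-2, c:0; rest ⊤}
  B2:   IN={b:-2, c:0; rest ⊤}   OUT={b:-2, c:-2; rest ⊤}
  B3:   IN={b:-2, c:-2; rest ⊤}   OUT={b:-2, c:-2, d:0; rest ⊤}
  B4:   IN={b:-2, c:-2, d:0; rest ⊤}   OUT={b:-2, c:-2, d:0, f:-1; rest ⊤}
  B5:   IN={b:-2, d:0; rest ⊤}   OUT={b:-2, d:0; rest ⊤}
  B6:   IN={b:-2, d:0; rest ⊤}   OUT={b:-2, d:0, e:-2; rest ⊤}
  B7:   IN={b:-2, d:0, e:-2; rest ⊤}   OUT={b:-2, d:0, e:-2; rest ⊤}
  B8:   IN={b:-2, d:0, e:-2; rest ⊤}   OUT={b:-2, c:-2, d:0, e:-2; rest ⊤}
  B9:   IN={b:-2, d:0, e:-2; rest ⊤}   OUT={b:-2, d:0, e:-2; rest ⊤}

Merge at B8: IN[B8] = OUT[B7] = {a: ⊤, b: -2, c: ⊤, d: 0, e: -2, f: ⊤}

Answer: {a: ⊤, b: -2, c: ⊤, d: 0, e: -2, f: ⊤}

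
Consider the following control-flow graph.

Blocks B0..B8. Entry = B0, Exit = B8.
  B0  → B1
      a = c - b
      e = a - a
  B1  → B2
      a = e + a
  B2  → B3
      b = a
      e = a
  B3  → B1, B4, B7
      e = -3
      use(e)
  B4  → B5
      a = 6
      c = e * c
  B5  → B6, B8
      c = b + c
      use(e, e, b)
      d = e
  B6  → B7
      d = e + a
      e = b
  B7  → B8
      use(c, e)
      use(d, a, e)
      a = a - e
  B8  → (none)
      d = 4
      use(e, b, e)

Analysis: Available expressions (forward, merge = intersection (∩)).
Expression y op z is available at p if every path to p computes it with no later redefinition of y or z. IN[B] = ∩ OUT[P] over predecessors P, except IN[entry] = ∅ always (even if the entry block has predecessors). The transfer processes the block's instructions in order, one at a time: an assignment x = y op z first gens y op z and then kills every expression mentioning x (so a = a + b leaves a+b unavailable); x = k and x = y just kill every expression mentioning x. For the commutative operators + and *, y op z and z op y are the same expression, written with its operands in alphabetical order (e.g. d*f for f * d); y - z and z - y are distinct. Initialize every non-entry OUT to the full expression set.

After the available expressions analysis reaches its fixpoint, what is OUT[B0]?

Answer: {a-a, c-b}

Derivation:
Fixpoint table:
  B0:  IN={}  OUT={a-a, c-b}
  B1:  IN={}  OUT={}
  B2:  IN={}  OUT={}
  B3:  IN={}  OUT={}
  B4:  IN={}  OUT={}
  B5:  IN={}  OUT={}
  B6:  IN={}  OUT={}
  B7:  IN={}  OUT={}
  B8:  IN={}  OUT={}

B0 is the boundary node: IN[B0] = {}
Applying B0's transfer function to that IN value gives OUT[B0] (row B0 above).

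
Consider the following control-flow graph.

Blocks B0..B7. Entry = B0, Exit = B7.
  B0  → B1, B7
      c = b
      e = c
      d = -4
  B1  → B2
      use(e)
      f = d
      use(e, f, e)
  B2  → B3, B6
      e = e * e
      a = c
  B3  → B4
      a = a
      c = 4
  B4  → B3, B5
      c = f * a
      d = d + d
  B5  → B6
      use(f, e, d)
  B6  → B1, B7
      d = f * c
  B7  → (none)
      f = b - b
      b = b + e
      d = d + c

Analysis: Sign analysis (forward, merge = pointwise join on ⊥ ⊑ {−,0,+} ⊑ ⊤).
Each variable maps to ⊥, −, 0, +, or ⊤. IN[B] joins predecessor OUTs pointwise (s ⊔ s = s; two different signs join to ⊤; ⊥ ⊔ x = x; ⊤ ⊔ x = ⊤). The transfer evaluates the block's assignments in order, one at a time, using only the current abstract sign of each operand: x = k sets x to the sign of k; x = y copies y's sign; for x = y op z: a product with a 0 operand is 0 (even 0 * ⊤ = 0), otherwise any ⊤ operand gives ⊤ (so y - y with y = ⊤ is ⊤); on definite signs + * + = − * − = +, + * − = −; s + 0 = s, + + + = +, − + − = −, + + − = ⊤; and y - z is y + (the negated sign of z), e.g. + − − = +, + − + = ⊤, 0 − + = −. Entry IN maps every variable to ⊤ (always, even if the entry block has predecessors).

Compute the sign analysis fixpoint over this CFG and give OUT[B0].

Answer: {a: ⊤, b: ⊤, c: ⊤, d: -, e: ⊤, f: ⊤}

Derivation:
Converged values:
  B0:  IN=(all ⊤)  OUT={d:-; rest ⊤}
  B1:  IN=(all ⊤)  OUT=(all ⊤)
  B2:  IN=(all ⊤)  OUT=(all ⊤)
  B3:  IN=(all ⊤)  OUT={c:+; rest ⊤}
  B4:  IN={c:+; rest ⊤}  OUT=(all ⊤)
  B5:  IN=(all ⊤)  OUT=(all ⊤)
  B6:  IN=(all ⊤)  OUT=(all ⊤)
  B7:  IN=(all ⊤)  OUT=(all ⊤)

B0 is the boundary node: IN[B0] = {a: ⊤, b: ⊤, c: ⊤, d: ⊤, e: ⊤, f: ⊤}
Applying B0's transfer function to that IN value gives OUT[B0] (row B0 above).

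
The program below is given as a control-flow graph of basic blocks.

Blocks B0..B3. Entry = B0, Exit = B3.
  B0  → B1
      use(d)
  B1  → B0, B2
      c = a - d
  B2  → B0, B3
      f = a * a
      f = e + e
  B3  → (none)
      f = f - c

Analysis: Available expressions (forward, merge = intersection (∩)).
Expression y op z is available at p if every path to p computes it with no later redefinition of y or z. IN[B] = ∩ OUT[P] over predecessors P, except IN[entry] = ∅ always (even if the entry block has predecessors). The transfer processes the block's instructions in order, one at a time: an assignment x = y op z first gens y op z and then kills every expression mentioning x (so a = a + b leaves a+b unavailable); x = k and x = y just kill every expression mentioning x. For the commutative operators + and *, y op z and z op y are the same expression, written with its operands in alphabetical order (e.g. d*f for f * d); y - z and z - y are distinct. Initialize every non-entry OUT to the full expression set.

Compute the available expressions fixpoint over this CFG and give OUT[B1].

Answer: {a-d}

Working:
Fixpoint table:
  B0:  IN={}  OUT={}
  B1:  IN={}  OUT={a-d}
  B2:  IN={a-d}  OUT={a*a, a-d, e+e}
  B3:  IN={a*a, a-d, e+e}  OUT={a*a, a-d, e+e}

Merge at B1: IN[B1] = OUT[B0] = {}
Applying B1's transfer function to that IN value gives OUT[B1] (row B1 above).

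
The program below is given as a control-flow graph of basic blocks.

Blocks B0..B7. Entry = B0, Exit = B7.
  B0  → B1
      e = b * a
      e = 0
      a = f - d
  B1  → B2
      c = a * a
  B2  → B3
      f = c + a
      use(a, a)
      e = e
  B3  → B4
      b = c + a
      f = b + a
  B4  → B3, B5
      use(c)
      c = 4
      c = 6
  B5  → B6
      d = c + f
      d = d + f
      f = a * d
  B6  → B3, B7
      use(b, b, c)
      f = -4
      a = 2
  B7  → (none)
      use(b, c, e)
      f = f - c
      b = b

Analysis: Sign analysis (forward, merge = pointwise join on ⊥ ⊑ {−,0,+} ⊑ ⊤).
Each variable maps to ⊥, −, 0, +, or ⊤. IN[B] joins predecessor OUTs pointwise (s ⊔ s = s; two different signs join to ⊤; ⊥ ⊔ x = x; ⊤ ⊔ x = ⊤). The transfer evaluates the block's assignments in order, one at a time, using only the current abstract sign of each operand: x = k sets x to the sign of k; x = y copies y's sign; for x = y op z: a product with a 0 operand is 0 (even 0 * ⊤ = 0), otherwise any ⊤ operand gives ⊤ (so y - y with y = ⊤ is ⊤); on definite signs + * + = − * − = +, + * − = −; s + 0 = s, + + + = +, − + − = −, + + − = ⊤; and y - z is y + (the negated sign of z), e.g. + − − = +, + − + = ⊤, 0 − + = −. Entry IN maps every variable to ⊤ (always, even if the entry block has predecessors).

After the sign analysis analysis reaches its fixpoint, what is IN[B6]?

Answer: {a: ⊤, b: ⊤, c: +, d: ⊤, e: 0, f: ⊤}

Derivation:
Converged values:
  B0:   IN=(all ⊤)   OUT={e:0; rest ⊤}
  B1:   IN={e:0; rest ⊤}   OUT={e:0; rest ⊤}
  B2:   IN={e:0; rest ⊤}   OUT={e:0; rest ⊤}
  B3:   IN={e:0; rest ⊤}   OUT={e:0; rest ⊤}
  B4:   IN={e:0; rest ⊤}   OUT={c:+, e:0; rest ⊤}
  B5:   IN={c:+, e:0; rest ⊤}   OUT={c:+, e:0; rest ⊤}
  B6:   IN={c:+, e:0; rest ⊤}   OUT={a:+, c:+, e:0, f:-; rest ⊤}
  B7:   IN={a:+, c:+, e:0, f:-; rest ⊤}   OUT={a:+, c:+, e:0, f:-; rest ⊤}

Merge at B6: IN[B6] = OUT[B5] = {a: ⊤, b: ⊤, c: +, d: ⊤, e: 0, f: ⊤}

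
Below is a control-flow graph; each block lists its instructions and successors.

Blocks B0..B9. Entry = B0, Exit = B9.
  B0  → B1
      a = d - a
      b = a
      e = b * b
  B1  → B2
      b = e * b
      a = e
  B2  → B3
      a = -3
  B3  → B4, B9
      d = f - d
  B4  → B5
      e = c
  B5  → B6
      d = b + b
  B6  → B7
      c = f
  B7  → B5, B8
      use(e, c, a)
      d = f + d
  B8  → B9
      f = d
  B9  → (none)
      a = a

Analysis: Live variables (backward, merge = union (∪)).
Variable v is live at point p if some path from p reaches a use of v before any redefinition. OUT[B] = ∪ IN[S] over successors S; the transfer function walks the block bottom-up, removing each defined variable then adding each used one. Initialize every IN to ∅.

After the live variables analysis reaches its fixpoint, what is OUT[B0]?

Fixpoint table:
  B0:   IN={a, c, d, f}   OUT={b, c, d, e, f}
  B1:   IN={b, c, d, e, f}   OUT={b, c, d, f}
  B2:   IN={b, c, d, f}   OUT={a, b, c, d, f}
  B3:   IN={a, b, c, d, f}   OUT={a, b, c, f}
  B4:   IN={a, b, c, f}   OUT={a, b, e, f}
  B5:   IN={a, b, e, f}   OUT={a, b, d, e, f}
  B6:   IN={a, b, d, e, f}   OUT={a, b, c, d, e, f}
  B7:   IN={a, b, c, d, e, f}   OUT={a, b, d, e, f}
  B8:   IN={a, d}   OUT={a}
  B9:   IN={a}   OUT={}

Merge at B0: OUT[B0] = IN[B1] = {b, c, d, e, f}

Answer: {b, c, d, e, f}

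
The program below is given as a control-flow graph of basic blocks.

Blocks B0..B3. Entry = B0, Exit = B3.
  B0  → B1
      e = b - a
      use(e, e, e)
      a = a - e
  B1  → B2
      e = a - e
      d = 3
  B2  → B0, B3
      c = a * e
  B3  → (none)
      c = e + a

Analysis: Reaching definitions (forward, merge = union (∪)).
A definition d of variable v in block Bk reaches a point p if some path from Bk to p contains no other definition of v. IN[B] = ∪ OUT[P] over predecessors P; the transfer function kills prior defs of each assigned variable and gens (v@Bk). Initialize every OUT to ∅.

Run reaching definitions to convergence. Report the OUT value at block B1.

Answer: {a@B0, c@B2, d@B1, e@B1}

Derivation:
Fixpoint table:
  B0:   IN={a@B0, c@B2, d@B1, e@B1}   OUT={a@B0, c@B2, d@B1, e@B0}
  B1:   IN={a@B0, c@B2, d@B1, e@B0}   OUT={a@B0, c@B2, d@B1, e@B1}
  B2:   IN={a@B0, c@B2, d@B1, e@B1}   OUT={a@B0, c@B2, d@B1, e@B1}
  B3:   IN={a@B0, c@B2, d@B1, e@B1}   OUT={a@B0, c@B3, d@B1, e@B1}

Merge at B1: IN[B1] = OUT[B0] = {a@B0, c@B2, d@B1, e@B0}
Applying B1's transfer function to that IN value gives OUT[B1] (row B1 above).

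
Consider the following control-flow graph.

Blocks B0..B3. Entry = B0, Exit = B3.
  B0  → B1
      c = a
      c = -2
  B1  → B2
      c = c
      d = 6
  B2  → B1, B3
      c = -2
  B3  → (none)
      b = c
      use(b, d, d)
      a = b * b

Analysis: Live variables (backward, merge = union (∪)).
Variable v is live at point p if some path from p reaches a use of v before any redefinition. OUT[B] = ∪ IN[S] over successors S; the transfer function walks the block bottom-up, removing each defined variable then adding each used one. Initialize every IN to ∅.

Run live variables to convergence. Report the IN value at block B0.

Answer: {a}

Derivation:
Per-block solution:
  B0:   IN={a}   OUT={c}
  B1:   IN={c}   OUT={d}
  B2:   IN={d}   OUT={c, d}
  B3:   IN={c, d}   OUT={}

Merge at B0: OUT[B0] = IN[B1] = {c}
Applying B0's transfer function to that OUT value gives IN[B0] (row B0 above).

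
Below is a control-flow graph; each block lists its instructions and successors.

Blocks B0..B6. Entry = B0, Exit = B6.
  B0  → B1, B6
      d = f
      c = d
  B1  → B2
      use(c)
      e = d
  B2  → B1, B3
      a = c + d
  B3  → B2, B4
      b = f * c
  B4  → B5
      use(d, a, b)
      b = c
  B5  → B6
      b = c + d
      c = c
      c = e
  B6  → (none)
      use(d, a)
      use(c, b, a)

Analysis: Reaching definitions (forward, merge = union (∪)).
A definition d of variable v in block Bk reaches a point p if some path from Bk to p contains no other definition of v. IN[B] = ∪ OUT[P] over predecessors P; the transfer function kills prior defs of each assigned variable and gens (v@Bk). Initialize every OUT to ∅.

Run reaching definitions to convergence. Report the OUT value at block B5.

Answer: {a@B2, b@B5, c@B5, d@B0, e@B1}

Derivation:
Fixpoint table:
  B0:  IN={}  OUT={c@B0, d@B0}
  B1:  IN={a@B2, b@B3, c@B0, d@B0, e@B1}  OUT={a@B2, b@B3, c@B0, d@B0, e@B1}
  B2:  IN={a@B2, b@B3, c@B0, d@B0, e@B1}  OUT={a@B2, b@B3, c@B0, d@B0, e@B1}
  B3:  IN={a@B2, b@B3, c@B0, d@B0, e@B1}  OUT={a@B2, b@B3, c@B0, d@B0, e@B1}
  B4:  IN={a@B2, b@B3, c@B0, d@B0, e@B1}  OUT={a@B2, b@B4, c@B0, d@B0, e@B1}
  B5:  IN={a@B2, b@B4, c@B0, d@B0, e@B1}  OUT={a@B2, b@B5, c@B5, d@B0, e@B1}
  B6:  IN={a@B2, b@B5, c@B0, c@B5, d@B0, e@B1}  OUT={a@B2, b@B5, c@B0, c@B5, d@B0, e@B1}

Merge at B5: IN[B5] = OUT[B4] = {a@B2, b@B4, c@B0, d@B0, e@B1}
Applying B5's transfer function to that IN value gives OUT[B5] (row B5 above).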